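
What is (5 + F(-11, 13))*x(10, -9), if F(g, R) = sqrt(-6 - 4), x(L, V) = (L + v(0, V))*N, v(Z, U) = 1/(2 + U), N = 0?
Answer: 0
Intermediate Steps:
x(L, V) = 0 (x(L, V) = (L + 1/(2 + V))*0 = 0)
F(g, R) = I*sqrt(10) (F(g, R) = sqrt(-10) = I*sqrt(10))
(5 + F(-11, 13))*x(10, -9) = (5 + I*sqrt(10))*0 = 0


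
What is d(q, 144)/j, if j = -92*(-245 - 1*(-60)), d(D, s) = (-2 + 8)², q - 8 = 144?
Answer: 9/4255 ≈ 0.0021152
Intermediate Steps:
q = 152 (q = 8 + 144 = 152)
d(D, s) = 36 (d(D, s) = 6² = 36)
j = 17020 (j = -92*(-245 + 60) = -92*(-185) = 17020)
d(q, 144)/j = 36/17020 = 36*(1/17020) = 9/4255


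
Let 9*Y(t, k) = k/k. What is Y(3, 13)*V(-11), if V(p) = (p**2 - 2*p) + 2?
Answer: 145/9 ≈ 16.111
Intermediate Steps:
Y(t, k) = 1/9 (Y(t, k) = (k/k)/9 = (1/9)*1 = 1/9)
V(p) = 2 + p**2 - 2*p
Y(3, 13)*V(-11) = (2 + (-11)**2 - 2*(-11))/9 = (2 + 121 + 22)/9 = (1/9)*145 = 145/9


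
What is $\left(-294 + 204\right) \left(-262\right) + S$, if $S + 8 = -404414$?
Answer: $-380842$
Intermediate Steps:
$S = -404422$ ($S = -8 - 404414 = -404422$)
$\left(-294 + 204\right) \left(-262\right) + S = \left(-294 + 204\right) \left(-262\right) - 404422 = \left(-90\right) \left(-262\right) - 404422 = 23580 - 404422 = -380842$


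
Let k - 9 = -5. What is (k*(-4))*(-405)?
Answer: 6480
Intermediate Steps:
k = 4 (k = 9 - 5 = 4)
(k*(-4))*(-405) = (4*(-4))*(-405) = -16*(-405) = 6480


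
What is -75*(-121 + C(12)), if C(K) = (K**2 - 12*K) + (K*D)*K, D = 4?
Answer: -34125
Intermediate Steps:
C(K) = -12*K + 5*K**2 (C(K) = (K**2 - 12*K) + (K*4)*K = (K**2 - 12*K) + (4*K)*K = (K**2 - 12*K) + 4*K**2 = -12*K + 5*K**2)
-75*(-121 + C(12)) = -75*(-121 + 12*(-12 + 5*12)) = -75*(-121 + 12*(-12 + 60)) = -75*(-121 + 12*48) = -75*(-121 + 576) = -75*455 = -34125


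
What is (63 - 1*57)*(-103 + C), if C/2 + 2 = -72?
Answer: -1506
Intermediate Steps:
C = -148 (C = -4 + 2*(-72) = -4 - 144 = -148)
(63 - 1*57)*(-103 + C) = (63 - 1*57)*(-103 - 148) = (63 - 57)*(-251) = 6*(-251) = -1506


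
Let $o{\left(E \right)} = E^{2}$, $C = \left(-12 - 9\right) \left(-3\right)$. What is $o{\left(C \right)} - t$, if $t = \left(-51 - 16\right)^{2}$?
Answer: $-520$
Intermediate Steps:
$C = 63$ ($C = \left(-21\right) \left(-3\right) = 63$)
$t = 4489$ ($t = \left(-67\right)^{2} = 4489$)
$o{\left(C \right)} - t = 63^{2} - 4489 = 3969 - 4489 = -520$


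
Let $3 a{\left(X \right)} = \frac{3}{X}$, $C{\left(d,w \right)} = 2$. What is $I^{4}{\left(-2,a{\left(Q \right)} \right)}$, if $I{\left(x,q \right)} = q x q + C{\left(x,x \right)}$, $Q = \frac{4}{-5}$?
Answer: $\frac{6561}{4096} \approx 1.6018$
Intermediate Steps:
$Q = - \frac{4}{5}$ ($Q = 4 \left(- \frac{1}{5}\right) = - \frac{4}{5} \approx -0.8$)
$a{\left(X \right)} = \frac{1}{X}$ ($a{\left(X \right)} = \frac{3 \frac{1}{X}}{3} = \frac{1}{X}$)
$I{\left(x,q \right)} = 2 + x q^{2}$ ($I{\left(x,q \right)} = q x q + 2 = x q^{2} + 2 = 2 + x q^{2}$)
$I^{4}{\left(-2,a{\left(Q \right)} \right)} = \left(2 - 2 \left(\frac{1}{- \frac{4}{5}}\right)^{2}\right)^{4} = \left(2 - 2 \left(- \frac{5}{4}\right)^{2}\right)^{4} = \left(2 - \frac{25}{8}\right)^{4} = \left(- \frac{9}{8}\right)^{4} = \frac{6561}{4096}$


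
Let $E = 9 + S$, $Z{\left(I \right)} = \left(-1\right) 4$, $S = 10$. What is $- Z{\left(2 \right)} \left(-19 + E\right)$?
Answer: $0$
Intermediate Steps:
$Z{\left(I \right)} = -4$
$E = 19$ ($E = 9 + 10 = 19$)
$- Z{\left(2 \right)} \left(-19 + E\right) = - \left(-4\right) \left(-19 + 19\right) = - \left(-4\right) 0 = \left(-1\right) 0 = 0$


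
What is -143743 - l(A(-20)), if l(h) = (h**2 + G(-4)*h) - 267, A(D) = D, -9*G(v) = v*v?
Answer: -1295204/9 ≈ -1.4391e+5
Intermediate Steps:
G(v) = -v**2/9 (G(v) = -v*v/9 = -v**2/9)
l(h) = -267 + h**2 - 16*h/9 (l(h) = (h**2 + (-1/9*(-4)**2)*h) - 267 = (h**2 + (-1/9*16)*h) - 267 = (h**2 - 16*h/9) - 267 = -267 + h**2 - 16*h/9)
-143743 - l(A(-20)) = -143743 - (-267 + (-20)**2 - 16/9*(-20)) = -143743 - (-267 + 400 + 320/9) = -143743 - 1*1517/9 = -143743 - 1517/9 = -1295204/9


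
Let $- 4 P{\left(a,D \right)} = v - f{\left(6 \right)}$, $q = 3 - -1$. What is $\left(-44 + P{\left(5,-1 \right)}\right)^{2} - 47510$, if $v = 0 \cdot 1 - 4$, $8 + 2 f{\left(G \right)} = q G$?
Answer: $-45829$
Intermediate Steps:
$q = 4$ ($q = 3 + 1 = 4$)
$f{\left(G \right)} = -4 + 2 G$ ($f{\left(G \right)} = -4 + \frac{4 G}{2} = -4 + 2 G$)
$v = -4$ ($v = 0 - 4 = -4$)
$P{\left(a,D \right)} = 3$ ($P{\left(a,D \right)} = - \frac{-4 - \left(-4 + 2 \cdot 6\right)}{4} = - \frac{-4 - \left(-4 + 12\right)}{4} = - \frac{-4 - 8}{4} = \left(- \frac{1}{4}\right) \left(-12\right) = 3$)
$\left(-44 + P{\left(5,-1 \right)}\right)^{2} - 47510 = \left(-44 + 3\right)^{2} - 47510 = \left(-41\right)^{2} - 47510 = 1681 - 47510 = -45829$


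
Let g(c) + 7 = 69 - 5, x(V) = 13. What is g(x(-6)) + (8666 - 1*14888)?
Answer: -6165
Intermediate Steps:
g(c) = 57 (g(c) = -7 + (69 - 5) = -7 + 64 = 57)
g(x(-6)) + (8666 - 1*14888) = 57 + (8666 - 1*14888) = 57 + (8666 - 14888) = 57 - 6222 = -6165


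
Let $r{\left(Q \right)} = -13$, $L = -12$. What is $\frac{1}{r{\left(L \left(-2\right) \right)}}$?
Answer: $- \frac{1}{13} \approx -0.076923$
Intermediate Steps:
$\frac{1}{r{\left(L \left(-2\right) \right)}} = \frac{1}{-13} = - \frac{1}{13}$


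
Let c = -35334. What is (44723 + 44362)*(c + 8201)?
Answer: -2417143305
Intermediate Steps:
(44723 + 44362)*(c + 8201) = (44723 + 44362)*(-35334 + 8201) = 89085*(-27133) = -2417143305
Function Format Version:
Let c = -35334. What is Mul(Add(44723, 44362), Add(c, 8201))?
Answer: -2417143305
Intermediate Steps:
Mul(Add(44723, 44362), Add(c, 8201)) = Mul(Add(44723, 44362), Add(-35334, 8201)) = Mul(89085, -27133) = -2417143305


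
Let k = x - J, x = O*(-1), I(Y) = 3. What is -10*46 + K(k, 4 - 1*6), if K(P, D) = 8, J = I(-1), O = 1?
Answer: -452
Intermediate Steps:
J = 3
x = -1 (x = 1*(-1) = -1)
k = -4 (k = -1 - 1*3 = -1 - 3 = -4)
-10*46 + K(k, 4 - 1*6) = -10*46 + 8 = -460 + 8 = -452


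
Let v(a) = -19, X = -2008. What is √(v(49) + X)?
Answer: I*√2027 ≈ 45.022*I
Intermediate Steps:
√(v(49) + X) = √(-19 - 2008) = √(-2027) = I*√2027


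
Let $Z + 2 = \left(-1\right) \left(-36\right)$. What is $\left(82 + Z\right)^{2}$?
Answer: $13456$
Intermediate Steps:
$Z = 34$ ($Z = -2 - -36 = -2 + 36 = 34$)
$\left(82 + Z\right)^{2} = \left(82 + 34\right)^{2} = 116^{2} = 13456$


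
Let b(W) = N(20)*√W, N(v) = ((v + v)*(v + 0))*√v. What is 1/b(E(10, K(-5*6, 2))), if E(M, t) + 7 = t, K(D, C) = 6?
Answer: -I*√5/8000 ≈ -0.00027951*I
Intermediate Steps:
N(v) = 2*v^(5/2) (N(v) = ((2*v)*v)*√v = (2*v²)*√v = 2*v^(5/2))
E(M, t) = -7 + t
b(W) = 1600*√5*√W (b(W) = (2*20^(5/2))*√W = (2*(800*√5))*√W = (1600*√5)*√W = 1600*√5*√W)
1/b(E(10, K(-5*6, 2))) = 1/(1600*√5*√(-7 + 6)) = 1/(1600*√5*√(-1)) = 1/(1600*√5*I) = 1/(1600*I*√5) = -I*√5/8000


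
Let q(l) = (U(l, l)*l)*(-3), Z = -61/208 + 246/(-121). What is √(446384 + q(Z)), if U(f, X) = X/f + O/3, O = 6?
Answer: √146056552889/572 ≈ 668.14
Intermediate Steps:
Z = -58549/25168 (Z = -61*1/208 + 246*(-1/121) = -61/208 - 246/121 = -58549/25168 ≈ -2.3263)
U(f, X) = 2 + X/f (U(f, X) = X/f + 6/3 = X/f + 6*(⅓) = X/f + 2 = 2 + X/f)
q(l) = -9*l (q(l) = ((2 + l/l)*l)*(-3) = ((2 + 1)*l)*(-3) = (3*l)*(-3) = -9*l)
√(446384 + q(Z)) = √(446384 - 9*(-58549/25168)) = √(446384 + 526941/25168) = √(11235119453/25168) = √146056552889/572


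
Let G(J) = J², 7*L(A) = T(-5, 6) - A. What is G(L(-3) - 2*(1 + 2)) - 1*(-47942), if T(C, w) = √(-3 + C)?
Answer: 2350671/49 - 156*I*√2/49 ≈ 47973.0 - 4.5024*I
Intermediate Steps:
L(A) = -A/7 + 2*I*√2/7 (L(A) = (√(-3 - 5) - A)/7 = (√(-8) - A)/7 = (2*I*√2 - A)/7 = (-A + 2*I*√2)/7 = -A/7 + 2*I*√2/7)
G(L(-3) - 2*(1 + 2)) - 1*(-47942) = ((-⅐*(-3) + 2*I*√2/7) - 2*(1 + 2))² - 1*(-47942) = ((3/7 + 2*I*√2/7) - 2*3)² + 47942 = ((3/7 + 2*I*√2/7) - 1*6)² + 47942 = ((3/7 + 2*I*√2/7) - 6)² + 47942 = (-39/7 + 2*I*√2/7)² + 47942 = 47942 + (-39/7 + 2*I*√2/7)²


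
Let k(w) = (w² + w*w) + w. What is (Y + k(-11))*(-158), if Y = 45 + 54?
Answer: -52140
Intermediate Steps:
Y = 99
k(w) = w + 2*w² (k(w) = (w² + w²) + w = 2*w² + w = w + 2*w²)
(Y + k(-11))*(-158) = (99 - 11*(1 + 2*(-11)))*(-158) = (99 - 11*(1 - 22))*(-158) = (99 - 11*(-21))*(-158) = (99 + 231)*(-158) = 330*(-158) = -52140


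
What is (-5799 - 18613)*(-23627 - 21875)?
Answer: 1110794824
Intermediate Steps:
(-5799 - 18613)*(-23627 - 21875) = -24412*(-45502) = 1110794824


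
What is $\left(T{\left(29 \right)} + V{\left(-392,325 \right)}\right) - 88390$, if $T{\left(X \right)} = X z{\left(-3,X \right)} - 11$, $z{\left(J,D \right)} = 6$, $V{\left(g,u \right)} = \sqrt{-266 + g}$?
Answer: $-88227 + i \sqrt{658} \approx -88227.0 + 25.652 i$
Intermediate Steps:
$T{\left(X \right)} = -11 + 6 X$ ($T{\left(X \right)} = X 6 - 11 = 6 X - 11 = -11 + 6 X$)
$\left(T{\left(29 \right)} + V{\left(-392,325 \right)}\right) - 88390 = \left(\left(-11 + 6 \cdot 29\right) + \sqrt{-266 - 392}\right) - 88390 = \left(\left(-11 + 174\right) + \sqrt{-658}\right) - 88390 = \left(163 + i \sqrt{658}\right) - 88390 = -88227 + i \sqrt{658}$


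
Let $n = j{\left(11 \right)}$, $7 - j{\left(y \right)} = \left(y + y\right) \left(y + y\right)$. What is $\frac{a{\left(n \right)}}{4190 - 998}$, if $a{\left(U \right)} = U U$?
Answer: $\frac{75843}{1064} \approx 71.281$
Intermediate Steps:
$j{\left(y \right)} = 7 - 4 y^{2}$ ($j{\left(y \right)} = 7 - \left(y + y\right) \left(y + y\right) = 7 - 2 y 2 y = 7 - 4 y^{2}$)
$n = -477$ ($n = 7 - 4 \cdot 11^{2} = 7 - 484 = -477$)
$a{\left(U \right)} = U^{2}$
$\frac{a{\left(n \right)}}{4190 - 998} = \frac{\left(-477\right)^{2}}{4190 - 998} = \frac{227529}{4190 - 998} = \frac{227529}{3192} = 227529 \cdot \frac{1}{3192} = \frac{75843}{1064}$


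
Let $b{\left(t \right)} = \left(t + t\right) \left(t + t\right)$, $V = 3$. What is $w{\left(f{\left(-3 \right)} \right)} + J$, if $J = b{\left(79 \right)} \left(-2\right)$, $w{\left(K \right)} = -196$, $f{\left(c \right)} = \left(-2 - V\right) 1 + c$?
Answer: $-50124$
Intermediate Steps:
$b{\left(t \right)} = 4 t^{2}$ ($b{\left(t \right)} = 2 t 2 t = 4 t^{2}$)
$f{\left(c \right)} = -5 + c$ ($f{\left(c \right)} = \left(-2 - 3\right) 1 + c = \left(-5\right) 1 + c = -5 + c$)
$J = -49928$ ($J = 4 \cdot 79^{2} \left(-2\right) = 4 \cdot 6241 \left(-2\right) = 24964 \left(-2\right) = -49928$)
$w{\left(f{\left(-3 \right)} \right)} + J = -196 - 49928 = -50124$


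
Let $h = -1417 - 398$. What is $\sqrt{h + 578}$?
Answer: $i \sqrt{1237} \approx 35.171 i$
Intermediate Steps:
$h = -1815$
$\sqrt{h + 578} = \sqrt{-1815 + 578} = \sqrt{-1237} = i \sqrt{1237}$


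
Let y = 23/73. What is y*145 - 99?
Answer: -3892/73 ≈ -53.315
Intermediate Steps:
y = 23/73 (y = 23*(1/73) = 23/73 ≈ 0.31507)
y*145 - 99 = (23/73)*145 - 99 = 3335/73 - 99 = -3892/73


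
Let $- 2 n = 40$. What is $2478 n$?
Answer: $-49560$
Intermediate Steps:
$n = -20$ ($n = \left(- \frac{1}{2}\right) 40 = -20$)
$2478 n = 2478 \left(-20\right) = -49560$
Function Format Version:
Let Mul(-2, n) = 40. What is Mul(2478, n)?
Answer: -49560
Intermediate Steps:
n = -20 (n = Mul(Rational(-1, 2), 40) = -20)
Mul(2478, n) = Mul(2478, -20) = -49560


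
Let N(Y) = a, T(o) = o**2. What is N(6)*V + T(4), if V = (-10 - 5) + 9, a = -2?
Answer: 28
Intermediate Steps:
N(Y) = -2
V = -6 (V = -15 + 9 = -6)
N(6)*V + T(4) = -2*(-6) + 4**2 = 12 + 16 = 28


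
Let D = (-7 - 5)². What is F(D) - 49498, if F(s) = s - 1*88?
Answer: -49442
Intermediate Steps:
D = 144 (D = (-12)² = 144)
F(s) = -88 + s (F(s) = s - 88 = -88 + s)
F(D) - 49498 = (-88 + 144) - 49498 = 56 - 49498 = -49442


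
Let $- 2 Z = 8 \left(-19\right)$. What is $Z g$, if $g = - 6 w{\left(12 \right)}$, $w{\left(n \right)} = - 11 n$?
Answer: $60192$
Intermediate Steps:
$g = 792$ ($g = - 6 \left(\left(-11\right) 12\right) = \left(-6\right) \left(-132\right) = 792$)
$Z = 76$ ($Z = - \frac{8 \left(-19\right)}{2} = \left(- \frac{1}{2}\right) \left(-152\right) = 76$)
$Z g = 76 \cdot 792 = 60192$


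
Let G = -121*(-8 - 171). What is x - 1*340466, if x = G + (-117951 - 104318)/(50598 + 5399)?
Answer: -17852457848/55997 ≈ -3.1881e+5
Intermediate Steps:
G = 21659 (G = -121*(-179) = 21659)
x = 1212616754/55997 (x = 21659 + (-117951 - 104318)/(50598 + 5399) = 21659 - 222269/55997 = 1212616754/55997 ≈ 21655.)
x - 1*340466 = 1212616754/55997 - 1*340466 = 1212616754/55997 - 340466 = -17852457848/55997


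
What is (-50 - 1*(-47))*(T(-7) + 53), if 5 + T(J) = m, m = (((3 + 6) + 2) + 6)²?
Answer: -1011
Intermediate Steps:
m = 289 (m = ((9 + 2) + 6)² = (11 + 6)² = 17² = 289)
T(J) = 284 (T(J) = -5 + 289 = 284)
(-50 - 1*(-47))*(T(-7) + 53) = (-50 - 1*(-47))*(284 + 53) = (-50 + 47)*337 = -3*337 = -1011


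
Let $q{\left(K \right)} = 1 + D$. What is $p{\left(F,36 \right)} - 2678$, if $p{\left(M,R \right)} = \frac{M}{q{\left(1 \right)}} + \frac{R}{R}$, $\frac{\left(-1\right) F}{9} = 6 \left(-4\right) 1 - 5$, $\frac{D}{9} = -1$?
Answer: $- \frac{21677}{8} \approx -2709.6$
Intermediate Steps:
$D = -9$ ($D = 9 \left(-1\right) = -9$)
$q{\left(K \right)} = -8$ ($q{\left(K \right)} = 1 - 9 = -8$)
$F = 261$ ($F = - 9 \left(6 \left(-4\right) 1 - 5\right) = - 9 \left(\left(-24\right) 1 - 5\right) = - 9 \left(-24 - 5\right) = \left(-9\right) \left(-29\right) = 261$)
$p{\left(M,R \right)} = 1 - \frac{M}{8}$ ($p{\left(M,R \right)} = \frac{M}{-8} + \frac{R}{R} = M \left(- \frac{1}{8}\right) + 1 = - \frac{M}{8} + 1 = 1 - \frac{M}{8}$)
$p{\left(F,36 \right)} - 2678 = \left(1 - \frac{261}{8}\right) - 2678 = - \frac{253}{8} - 2678 = - \frac{21677}{8}$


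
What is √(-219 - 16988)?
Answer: I*√17207 ≈ 131.18*I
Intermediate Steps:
√(-219 - 16988) = √(-17207) = I*√17207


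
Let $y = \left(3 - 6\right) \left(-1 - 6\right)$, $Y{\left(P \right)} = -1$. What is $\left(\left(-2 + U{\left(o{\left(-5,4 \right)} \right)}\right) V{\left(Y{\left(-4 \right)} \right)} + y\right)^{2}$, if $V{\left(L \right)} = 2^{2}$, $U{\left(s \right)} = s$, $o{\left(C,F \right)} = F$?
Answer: $841$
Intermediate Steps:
$V{\left(L \right)} = 4$
$y = 21$ ($y = \left(-3\right) \left(-7\right) = 21$)
$\left(\left(-2 + U{\left(o{\left(-5,4 \right)} \right)}\right) V{\left(Y{\left(-4 \right)} \right)} + y\right)^{2} = \left(\left(-2 + 4\right) 4 + 21\right)^{2} = \left(2 \cdot 4 + 21\right)^{2} = \left(8 + 21\right)^{2} = 29^{2} = 841$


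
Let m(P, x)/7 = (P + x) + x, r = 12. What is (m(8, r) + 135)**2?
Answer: 128881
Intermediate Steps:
m(P, x) = 7*P + 14*x (m(P, x) = 7*((P + x) + x) = 7*(P + 2*x) = 7*P + 14*x)
(m(8, r) + 135)**2 = ((7*8 + 14*12) + 135)**2 = ((56 + 168) + 135)**2 = (224 + 135)**2 = 359**2 = 128881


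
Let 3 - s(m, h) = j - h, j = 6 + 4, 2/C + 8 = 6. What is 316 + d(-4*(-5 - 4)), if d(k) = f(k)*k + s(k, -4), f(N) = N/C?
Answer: -991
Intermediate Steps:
C = -1 (C = 2/(-8 + 6) = 2/(-2) = 2*(-1/2) = -1)
j = 10
f(N) = -N (f(N) = N/(-1) = N*(-1) = -N)
s(m, h) = -7 + h (s(m, h) = 3 - (10 - h) = 3 + (-10 + h) = -7 + h)
d(k) = -11 - k**2 (d(k) = (-k)*k + (-7 - 4) = -k**2 - 11 = -11 - k**2)
316 + d(-4*(-5 - 4)) = 316 + (-11 - (-4*(-5 - 4))**2) = 316 + (-11 - (-4*(-9))**2) = 316 + (-11 - 1*36**2) = 316 + (-11 - 1*1296) = 316 + (-11 - 1296) = 316 - 1307 = -991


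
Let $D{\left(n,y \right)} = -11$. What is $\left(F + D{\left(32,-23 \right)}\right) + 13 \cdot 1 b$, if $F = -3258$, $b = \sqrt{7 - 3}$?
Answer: $-3243$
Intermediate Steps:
$b = 2$ ($b = \sqrt{4} = 2$)
$\left(F + D{\left(32,-23 \right)}\right) + 13 \cdot 1 b = \left(-3258 - 11\right) + 13 \cdot 1 \cdot 2 = -3269 + 13 \cdot 2 = -3269 + 26 = -3243$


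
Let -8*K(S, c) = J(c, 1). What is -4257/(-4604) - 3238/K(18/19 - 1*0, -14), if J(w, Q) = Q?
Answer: 119266273/4604 ≈ 25905.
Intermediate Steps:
K(S, c) = -1/8 (K(S, c) = -1/8*1 = -1/8)
-4257/(-4604) - 3238/K(18/19 - 1*0, -14) = -4257/(-4604) - 3238/(-1/8) = -4257*(-1/4604) - 3238*(-8) = 4257/4604 + 25904 = 119266273/4604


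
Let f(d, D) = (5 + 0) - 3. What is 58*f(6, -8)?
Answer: 116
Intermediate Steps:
f(d, D) = 2 (f(d, D) = 5 - 3 = 2)
58*f(6, -8) = 58*2 = 116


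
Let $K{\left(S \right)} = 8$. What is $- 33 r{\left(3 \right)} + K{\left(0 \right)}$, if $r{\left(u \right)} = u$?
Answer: $-91$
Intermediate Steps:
$- 33 r{\left(3 \right)} + K{\left(0 \right)} = \left(-33\right) 3 + 8 = -99 + 8 = -91$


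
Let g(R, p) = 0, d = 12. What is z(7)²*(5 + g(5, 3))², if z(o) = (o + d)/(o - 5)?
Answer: 9025/4 ≈ 2256.3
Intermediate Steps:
z(o) = (12 + o)/(-5 + o) (z(o) = (o + 12)/(o - 5) = (12 + o)/(-5 + o))
z(7)²*(5 + g(5, 3))² = ((12 + 7)/(-5 + 7))²*(5 + 0)² = (19/2)²*5² = ((½)*19)²*25 = (19/2)²*25 = (361/4)*25 = 9025/4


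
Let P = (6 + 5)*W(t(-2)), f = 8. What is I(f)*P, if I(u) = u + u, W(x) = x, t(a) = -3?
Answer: -528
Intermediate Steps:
I(u) = 2*u
P = -33 (P = (6 + 5)*(-3) = 11*(-3) = -33)
I(f)*P = (2*8)*(-33) = 16*(-33) = -528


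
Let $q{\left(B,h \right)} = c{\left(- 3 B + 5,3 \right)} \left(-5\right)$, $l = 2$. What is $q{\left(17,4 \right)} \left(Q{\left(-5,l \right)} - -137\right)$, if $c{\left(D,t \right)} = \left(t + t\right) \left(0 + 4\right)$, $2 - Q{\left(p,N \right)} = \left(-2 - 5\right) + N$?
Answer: $-17280$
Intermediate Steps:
$Q{\left(p,N \right)} = 9 - N$ ($Q{\left(p,N \right)} = 2 - \left(\left(-2 - 5\right) + N\right) = 2 - \left(-7 + N\right) = 9 - N$)
$c{\left(D,t \right)} = 8 t$ ($c{\left(D,t \right)} = 2 t 4 = 8 t$)
$q{\left(B,h \right)} = -120$ ($q{\left(B,h \right)} = 8 \cdot 3 \left(-5\right) = 24 \left(-5\right) = -120$)
$q{\left(17,4 \right)} \left(Q{\left(-5,l \right)} - -137\right) = - 120 \left(\left(9 - 2\right) - -137\right) = - 120 \left(\left(9 - 2\right) + 137\right) = - 120 \left(7 + 137\right) = \left(-120\right) 144 = -17280$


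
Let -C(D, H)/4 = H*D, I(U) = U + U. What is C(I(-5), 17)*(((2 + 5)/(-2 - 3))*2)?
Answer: -1904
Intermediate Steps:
I(U) = 2*U
C(D, H) = -4*D*H (C(D, H) = -4*H*D = -4*D*H)
C(I(-5), 17)*(((2 + 5)/(-2 - 3))*2) = (-4*2*(-5)*17)*(((2 + 5)/(-2 - 3))*2) = (-4*(-10)*17)*((7/(-5))*2) = 680*((7*(-1/5))*2) = 680*(-7/5*2) = 680*(-14/5) = -1904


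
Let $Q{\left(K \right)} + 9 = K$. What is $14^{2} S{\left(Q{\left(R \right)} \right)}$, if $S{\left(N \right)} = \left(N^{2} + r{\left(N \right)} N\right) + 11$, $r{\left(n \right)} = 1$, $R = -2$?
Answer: $23716$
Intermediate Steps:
$Q{\left(K \right)} = -9 + K$
$S{\left(N \right)} = 11 + N + N^{2}$ ($S{\left(N \right)} = \left(N^{2} + 1 N\right) + 11 = \left(N^{2} + N\right) + 11 = \left(N + N^{2}\right) + 11 = 11 + N + N^{2}$)
$14^{2} S{\left(Q{\left(R \right)} \right)} = 14^{2} \left(11 - 11 + \left(-9 - 2\right)^{2}\right) = 196 \left(11 - 11 + \left(-11\right)^{2}\right) = 196 \left(11 - 11 + 121\right) = 196 \cdot 121 = 23716$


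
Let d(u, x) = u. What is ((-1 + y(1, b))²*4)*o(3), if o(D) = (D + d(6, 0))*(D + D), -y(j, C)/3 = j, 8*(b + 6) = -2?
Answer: 3456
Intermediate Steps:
b = -25/4 (b = -6 + (⅛)*(-2) = -6 - ¼ = -25/4 ≈ -6.2500)
y(j, C) = -3*j
o(D) = 2*D*(6 + D) (o(D) = (D + 6)*(D + D) = (6 + D)*(2*D) = 2*D*(6 + D))
((-1 + y(1, b))²*4)*o(3) = ((-1 - 3*1)²*4)*(2*3*(6 + 3)) = ((-1 - 3)²*4)*(2*3*9) = ((-4)²*4)*54 = (16*4)*54 = 64*54 = 3456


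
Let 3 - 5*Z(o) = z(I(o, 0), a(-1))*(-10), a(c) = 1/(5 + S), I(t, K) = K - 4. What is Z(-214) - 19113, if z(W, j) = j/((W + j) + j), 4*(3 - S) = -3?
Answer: -3153556/165 ≈ -19112.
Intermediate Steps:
I(t, K) = -4 + K
S = 15/4 (S = 3 - ¼*(-3) = 3 + ¾ = 15/4 ≈ 3.7500)
a(c) = 4/35 (a(c) = 1/(5 + 15/4) = 1/(35/4) = 4/35)
z(W, j) = j/(W + 2*j)
Z(o) = 89/165 (Z(o) = ⅗ - 4/(35*((-4 + 0) + 2*(4/35)))*(-10)/5 = ⅗ - 4/(35*(-4 + 8/35))*(-10)/5 = ⅗ - 4/(35*(-132/35))*(-10)/5 = ⅗ - (4/35)*(-35/132)*(-10)/5 = ⅗ - (-1)*(-10)/165 = ⅗ - ⅕*10/33 = ⅗ - 2/33 = 89/165)
Z(-214) - 19113 = 89/165 - 19113 = -3153556/165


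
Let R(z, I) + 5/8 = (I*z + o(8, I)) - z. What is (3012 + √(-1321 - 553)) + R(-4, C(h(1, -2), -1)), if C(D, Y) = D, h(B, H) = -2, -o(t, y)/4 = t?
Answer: 23931/8 + I*√1874 ≈ 2991.4 + 43.29*I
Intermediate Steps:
o(t, y) = -4*t
R(z, I) = -261/8 - z + I*z (R(z, I) = -5/8 + ((I*z - 4*8) - z) = -5/8 + ((I*z - 32) - z) = -5/8 + ((-32 + I*z) - z) = -5/8 + (-32 - z + I*z) = -261/8 - z + I*z)
(3012 + √(-1321 - 553)) + R(-4, C(h(1, -2), -1)) = (3012 + √(-1321 - 553)) + (-261/8 - 1*(-4) - 2*(-4)) = (3012 + √(-1874)) + (-261/8 + 4 + 8) = (3012 + I*√1874) - 165/8 = 23931/8 + I*√1874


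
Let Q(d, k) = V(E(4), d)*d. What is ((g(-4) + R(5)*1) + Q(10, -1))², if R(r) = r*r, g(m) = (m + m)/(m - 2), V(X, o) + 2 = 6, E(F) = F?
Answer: 39601/9 ≈ 4400.1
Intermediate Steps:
V(X, o) = 4 (V(X, o) = -2 + 6 = 4)
g(m) = 2*m/(-2 + m) (g(m) = (2*m)/(-2 + m) = 2*m/(-2 + m))
R(r) = r²
Q(d, k) = 4*d
((g(-4) + R(5)*1) + Q(10, -1))² = ((2*(-4)/(-2 - 4) + 5²*1) + 4*10)² = ((2*(-4)/(-6) + 25*1) + 40)² = ((2*(-4)*(-⅙) + 25) + 40)² = ((4/3 + 25) + 40)² = (79/3 + 40)² = (199/3)² = 39601/9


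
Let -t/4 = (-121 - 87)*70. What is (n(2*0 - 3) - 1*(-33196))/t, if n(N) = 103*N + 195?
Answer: 2363/4160 ≈ 0.56803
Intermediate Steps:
n(N) = 195 + 103*N
t = 58240 (t = -4*(-121 - 87)*70 = -(-832)*70 = -4*(-14560) = 58240)
(n(2*0 - 3) - 1*(-33196))/t = ((195 + 103*(2*0 - 3)) - 1*(-33196))/58240 = ((195 + 103*(0 - 3)) + 33196)*(1/58240) = ((195 + 103*(-3)) + 33196)*(1/58240) = ((195 - 309) + 33196)*(1/58240) = (-114 + 33196)*(1/58240) = 33082*(1/58240) = 2363/4160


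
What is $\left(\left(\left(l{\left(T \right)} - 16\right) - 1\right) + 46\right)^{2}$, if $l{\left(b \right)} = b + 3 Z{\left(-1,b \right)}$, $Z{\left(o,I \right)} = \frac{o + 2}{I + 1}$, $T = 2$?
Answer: $1024$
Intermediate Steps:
$Z{\left(o,I \right)} = \frac{2 + o}{1 + I}$
$l{\left(b \right)} = b + \frac{3}{1 + b}$ ($l{\left(b \right)} = b + 3 \frac{2 - 1}{1 + b} = b + 3 \frac{1}{1 + b} 1 = b + \frac{3}{1 + b}$)
$\left(\left(\left(l{\left(T \right)} - 16\right) - 1\right) + 46\right)^{2} = \left(\left(\left(\frac{3 + 2 \left(1 + 2\right)}{1 + 2} - 16\right) - 1\right) + 46\right)^{2} = \left(\left(\left(\frac{3 + 2 \cdot 3}{3} - 16\right) - 1\right) + 46\right)^{2} = \left(\left(\left(\frac{3 + 6}{3} - 16\right) - 1\right) + 46\right)^{2} = \left(\left(\left(\frac{1}{3} \cdot 9 - 16\right) - 1\right) + 46\right)^{2} = \left(\left(\left(3 - 16\right) - 1\right) + 46\right)^{2} = \left(\left(-13 - 1\right) + 46\right)^{2} = \left(-14 + 46\right)^{2} = 32^{2} = 1024$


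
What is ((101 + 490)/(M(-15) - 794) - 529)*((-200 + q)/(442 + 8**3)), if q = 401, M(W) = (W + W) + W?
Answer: -14888137/133401 ≈ -111.60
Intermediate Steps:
M(W) = 3*W (M(W) = 2*W + W = 3*W)
((101 + 490)/(M(-15) - 794) - 529)*((-200 + q)/(442 + 8**3)) = ((101 + 490)/(3*(-15) - 794) - 529)*((-200 + 401)/(442 + 8**3)) = (591/(-45 - 794) - 529)*(201/(442 + 512)) = (591/(-839) - 529)*(201/954) = (591*(-1/839) - 529)*(201*(1/954)) = (-591/839 - 529)*(67/318) = -444422/839*67/318 = -14888137/133401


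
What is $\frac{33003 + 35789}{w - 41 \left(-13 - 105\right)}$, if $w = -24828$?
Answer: $- \frac{34396}{9995} \approx -3.4413$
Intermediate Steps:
$\frac{33003 + 35789}{w - 41 \left(-13 - 105\right)} = \frac{33003 + 35789}{-24828 - 41 \left(-13 - 105\right)} = \frac{68792}{-24828 - -4838} = \frac{68792}{-24828 + 4838} = \frac{68792}{-19990} = 68792 \left(- \frac{1}{19990}\right) = - \frac{34396}{9995}$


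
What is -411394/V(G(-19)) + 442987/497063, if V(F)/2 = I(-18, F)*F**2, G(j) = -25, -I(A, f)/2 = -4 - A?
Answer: 15713805773/1242657500 ≈ 12.645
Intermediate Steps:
I(A, f) = 8 + 2*A (I(A, f) = -2*(-4 - A) = 8 + 2*A)
V(F) = -56*F**2 (V(F) = 2*((8 + 2*(-18))*F**2) = 2*((8 - 36)*F**2) = 2*(-28*F**2) = -56*F**2)
-411394/V(G(-19)) + 442987/497063 = -411394/((-56*(-25)**2)) + 442987/497063 = -411394/((-56*625)) + 442987*(1/497063) = -411394/(-35000) + 442987/497063 = -411394*(-1/35000) + 442987/497063 = 205697/17500 + 442987/497063 = 15713805773/1242657500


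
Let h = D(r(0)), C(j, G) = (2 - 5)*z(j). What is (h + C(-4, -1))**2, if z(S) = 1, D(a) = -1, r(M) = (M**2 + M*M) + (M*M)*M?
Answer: 16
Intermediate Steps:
r(M) = M**3 + 2*M**2 (r(M) = (M**2 + M**2) + M**2*M = 2*M**2 + M**3 = M**3 + 2*M**2)
C(j, G) = -3 (C(j, G) = (2 - 5)*1 = -3*1 = -3)
h = -1
(h + C(-4, -1))**2 = (-1 - 3)**2 = (-4)**2 = 16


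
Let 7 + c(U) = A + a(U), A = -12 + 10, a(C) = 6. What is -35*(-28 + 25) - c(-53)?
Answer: 108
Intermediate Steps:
A = -2
c(U) = -3 (c(U) = -7 + (-2 + 6) = -7 + 4 = -3)
-35*(-28 + 25) - c(-53) = -35*(-28 + 25) - 1*(-3) = -35*(-3) + 3 = 105 + 3 = 108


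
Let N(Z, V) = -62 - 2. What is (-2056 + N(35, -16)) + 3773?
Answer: 1653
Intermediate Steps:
N(Z, V) = -64
(-2056 + N(35, -16)) + 3773 = (-2056 - 64) + 3773 = -2120 + 3773 = 1653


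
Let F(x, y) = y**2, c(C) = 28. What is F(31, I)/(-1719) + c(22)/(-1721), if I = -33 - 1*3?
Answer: -253172/328711 ≈ -0.77020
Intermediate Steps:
I = -36 (I = -33 - 3 = -36)
F(31, I)/(-1719) + c(22)/(-1721) = (-36)**2/(-1719) + 28/(-1721) = 1296*(-1/1719) + 28*(-1/1721) = -144/191 - 28/1721 = -253172/328711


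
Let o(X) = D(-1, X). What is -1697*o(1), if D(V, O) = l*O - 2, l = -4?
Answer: 10182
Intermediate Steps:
D(V, O) = -2 - 4*O (D(V, O) = -4*O - 2 = -2 - 4*O)
o(X) = -2 - 4*X
-1697*o(1) = -1697*(-2 - 4*1) = -1697*(-2 - 4) = -1697*(-6) = 10182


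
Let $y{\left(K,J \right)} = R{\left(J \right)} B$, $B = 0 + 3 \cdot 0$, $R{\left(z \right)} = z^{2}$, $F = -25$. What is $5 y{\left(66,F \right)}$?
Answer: $0$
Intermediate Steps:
$B = 0$ ($B = 0 + 0 = 0$)
$y{\left(K,J \right)} = 0$ ($y{\left(K,J \right)} = J^{2} \cdot 0 = 0$)
$5 y{\left(66,F \right)} = 5 \cdot 0 = 0$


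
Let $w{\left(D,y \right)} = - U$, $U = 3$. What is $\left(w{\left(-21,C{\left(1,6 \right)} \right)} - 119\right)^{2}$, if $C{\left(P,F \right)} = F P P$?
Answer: $14884$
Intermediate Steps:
$C{\left(P,F \right)} = F P^{2}$
$w{\left(D,y \right)} = -3$ ($w{\left(D,y \right)} = \left(-1\right) 3 = -3$)
$\left(w{\left(-21,C{\left(1,6 \right)} \right)} - 119\right)^{2} = \left(-3 - 119\right)^{2} = \left(-122\right)^{2} = 14884$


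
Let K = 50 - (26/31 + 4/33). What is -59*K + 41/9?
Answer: -8865755/3069 ≈ -2888.8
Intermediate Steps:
K = 50168/1023 (K = 50 - (26*(1/31) + 4*(1/33)) = 50 - (26/31 + 4/33) = 50 - 1*982/1023 = 50 - 982/1023 = 50168/1023 ≈ 49.040)
-59*K + 41/9 = -59*50168/1023 + 41/9 = -2959912/1023 + 41*(⅑) = -2959912/1023 + 41/9 = -8865755/3069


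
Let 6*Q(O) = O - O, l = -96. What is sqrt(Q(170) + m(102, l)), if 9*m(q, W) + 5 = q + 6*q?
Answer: sqrt(709)/3 ≈ 8.8757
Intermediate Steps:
Q(O) = 0 (Q(O) = (O - O)/6 = (1/6)*0 = 0)
m(q, W) = -5/9 + 7*q/9 (m(q, W) = -5/9 + (q + 6*q)/9 = -5/9 + (7*q)/9 = -5/9 + 7*q/9)
sqrt(Q(170) + m(102, l)) = sqrt(0 + (-5/9 + (7/9)*102)) = sqrt(0 + (-5/9 + 238/3)) = sqrt(0 + 709/9) = sqrt(709/9) = sqrt(709)/3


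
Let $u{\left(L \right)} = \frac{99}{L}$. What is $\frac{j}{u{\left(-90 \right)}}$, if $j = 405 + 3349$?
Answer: $- \frac{37540}{11} \approx -3412.7$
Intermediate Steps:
$j = 3754$
$\frac{j}{u{\left(-90 \right)}} = \frac{3754}{99 \frac{1}{-90}} = \frac{3754}{99 \left(- \frac{1}{90}\right)} = \frac{3754}{- \frac{11}{10}} = 3754 \left(- \frac{10}{11}\right) = - \frac{37540}{11}$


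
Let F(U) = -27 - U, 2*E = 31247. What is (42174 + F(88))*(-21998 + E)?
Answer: -536210191/2 ≈ -2.6811e+8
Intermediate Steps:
E = 31247/2 (E = (½)*31247 = 31247/2 ≈ 15624.)
(42174 + F(88))*(-21998 + E) = (42174 + (-27 - 1*88))*(-21998 + 31247/2) = (42174 + (-27 - 88))*(-12749/2) = (42174 - 115)*(-12749/2) = 42059*(-12749/2) = -536210191/2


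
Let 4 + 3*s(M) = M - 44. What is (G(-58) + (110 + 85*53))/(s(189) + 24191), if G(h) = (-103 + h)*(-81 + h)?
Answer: 13497/12119 ≈ 1.1137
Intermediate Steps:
s(M) = -16 + M/3 (s(M) = -4/3 + (M - 44)/3 = -4/3 + (-44 + M)/3 = -4/3 + (-44/3 + M/3) = -16 + M/3)
(G(-58) + (110 + 85*53))/(s(189) + 24191) = ((8343 + (-58)² - 184*(-58)) + (110 + 85*53))/((-16 + (⅓)*189) + 24191) = ((8343 + 3364 + 10672) + (110 + 4505))/((-16 + 63) + 24191) = (22379 + 4615)/(47 + 24191) = 26994/24238 = 26994*(1/24238) = 13497/12119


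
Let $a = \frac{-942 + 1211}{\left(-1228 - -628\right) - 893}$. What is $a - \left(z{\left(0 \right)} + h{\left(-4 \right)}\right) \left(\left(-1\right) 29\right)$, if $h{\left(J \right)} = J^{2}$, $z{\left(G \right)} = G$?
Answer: $\frac{692483}{1493} \approx 463.82$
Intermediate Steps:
$a = - \frac{269}{1493}$ ($a = \frac{269}{\left(-1228 + 628\right) - 893} = \frac{269}{-600 - 893} = \frac{269}{-1493} = 269 \left(- \frac{1}{1493}\right) = - \frac{269}{1493} \approx -0.18017$)
$a - \left(z{\left(0 \right)} + h{\left(-4 \right)}\right) \left(\left(-1\right) 29\right) = - \frac{269}{1493} - \left(0 + \left(-4\right)^{2}\right) \left(\left(-1\right) 29\right) = - \frac{269}{1493} - \left(0 + 16\right) \left(-29\right) = - \frac{269}{1493} - 16 \left(-29\right) = - \frac{269}{1493} - -464 = - \frac{269}{1493} + 464 = \frac{692483}{1493}$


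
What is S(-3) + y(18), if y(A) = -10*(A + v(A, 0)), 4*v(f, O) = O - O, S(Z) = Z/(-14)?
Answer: -2517/14 ≈ -179.79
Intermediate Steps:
S(Z) = -Z/14 (S(Z) = Z*(-1/14) = -Z/14)
v(f, O) = 0 (v(f, O) = (O - O)/4 = (¼)*0 = 0)
y(A) = -10*A (y(A) = -10*(A + 0) = -10*A)
S(-3) + y(18) = -1/14*(-3) - 10*18 = 3/14 - 180 = -2517/14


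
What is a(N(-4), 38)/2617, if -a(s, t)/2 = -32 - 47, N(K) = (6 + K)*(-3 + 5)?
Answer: 158/2617 ≈ 0.060374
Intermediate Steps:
N(K) = 12 + 2*K (N(K) = (6 + K)*2 = 12 + 2*K)
a(s, t) = 158 (a(s, t) = -2*(-32 - 47) = -2*(-79) = 158)
a(N(-4), 38)/2617 = 158/2617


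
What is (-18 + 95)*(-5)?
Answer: -385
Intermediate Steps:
(-18 + 95)*(-5) = 77*(-5) = -385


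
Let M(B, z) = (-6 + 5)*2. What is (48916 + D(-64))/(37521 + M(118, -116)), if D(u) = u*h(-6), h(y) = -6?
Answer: 2900/2207 ≈ 1.3140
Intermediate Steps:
M(B, z) = -2 (M(B, z) = -1*2 = -2)
D(u) = -6*u (D(u) = u*(-6) = -6*u)
(48916 + D(-64))/(37521 + M(118, -116)) = (48916 - 6*(-64))/(37521 - 2) = (48916 + 384)/37519 = 49300*(1/37519) = 2900/2207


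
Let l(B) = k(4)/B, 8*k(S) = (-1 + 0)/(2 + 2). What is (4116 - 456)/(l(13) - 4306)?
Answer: -507520/597099 ≈ -0.84998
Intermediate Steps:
k(S) = -1/32 (k(S) = ((-1 + 0)/(2 + 2))/8 = (-1/4)/8 = (-1*¼)/8 = (⅛)*(-¼) = -1/32)
l(B) = -1/(32*B)
(4116 - 456)/(l(13) - 4306) = (4116 - 456)/(-1/32/13 - 4306) = 3660/(-1/32*1/13 - 4306) = 3660/(-1/416 - 4306) = 3660/(-1791297/416) = 3660*(-416/1791297) = -507520/597099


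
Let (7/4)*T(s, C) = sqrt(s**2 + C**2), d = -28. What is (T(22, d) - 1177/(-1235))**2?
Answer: 31011645921/74736025 + 18832*sqrt(317)/8645 ≈ 453.73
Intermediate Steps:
T(s, C) = 4*sqrt(C**2 + s**2)/7 (T(s, C) = 4*sqrt(s**2 + C**2)/7 = 4*sqrt(C**2 + s**2)/7)
(T(22, d) - 1177/(-1235))**2 = (4*sqrt((-28)**2 + 22**2)/7 - 1177/(-1235))**2 = (4*sqrt(784 + 484)/7 - 1177*(-1/1235))**2 = (4*sqrt(1268)/7 + 1177/1235)**2 = (4*(2*sqrt(317))/7 + 1177/1235)**2 = (8*sqrt(317)/7 + 1177/1235)**2 = (1177/1235 + 8*sqrt(317)/7)**2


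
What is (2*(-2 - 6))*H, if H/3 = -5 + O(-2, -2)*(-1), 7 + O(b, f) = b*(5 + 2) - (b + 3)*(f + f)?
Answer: -576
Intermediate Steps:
O(b, f) = -7 + 7*b - 2*f*(3 + b) (O(b, f) = -7 + (b*(5 + 2) - (b + 3)*(f + f)) = -7 + (b*7 - (3 + b)*2*f) = -7 + (7*b - 2*f*(3 + b)) = -7 + 7*b - 2*f*(3 + b))
H = 36 (H = 3*(-5 + (-7 - 6*(-2) + 7*(-2) - 2*(-2)*(-2))*(-1)) = 3*(-5 + (-7 + 12 - 14 - 8)*(-1)) = 3*(-5 - 17*(-1)) = 3*(-5 + 17) = 3*12 = 36)
(2*(-2 - 6))*H = (2*(-2 - 6))*36 = (2*(-8))*36 = -16*36 = -576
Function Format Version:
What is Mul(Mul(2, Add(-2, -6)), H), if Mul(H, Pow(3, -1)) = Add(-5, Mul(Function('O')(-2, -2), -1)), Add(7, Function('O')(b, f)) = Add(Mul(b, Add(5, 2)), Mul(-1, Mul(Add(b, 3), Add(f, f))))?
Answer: -576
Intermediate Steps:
Function('O')(b, f) = Add(-7, Mul(7, b), Mul(-2, f, Add(3, b))) (Function('O')(b, f) = Add(-7, Add(Mul(b, Add(5, 2)), Mul(-1, Mul(Add(b, 3), Add(f, f))))) = Add(-7, Add(Mul(b, 7), Mul(-1, Mul(Add(3, b), Mul(2, f))))) = Add(-7, Add(Mul(7, b), Mul(-1, Mul(2, f, Add(3, b))))) = Add(-7, Add(Mul(7, b), Mul(-2, f, Add(3, b)))) = Add(-7, Mul(7, b), Mul(-2, f, Add(3, b))))
H = 36 (H = Mul(3, Add(-5, Mul(Add(-7, Mul(-6, -2), Mul(7, -2), Mul(-2, -2, -2)), -1))) = Mul(3, Add(-5, Mul(Add(-7, 12, -14, -8), -1))) = Mul(3, Add(-5, Mul(-17, -1))) = Mul(3, Add(-5, 17)) = Mul(3, 12) = 36)
Mul(Mul(2, Add(-2, -6)), H) = Mul(Mul(2, Add(-2, -6)), 36) = Mul(Mul(2, -8), 36) = Mul(-16, 36) = -576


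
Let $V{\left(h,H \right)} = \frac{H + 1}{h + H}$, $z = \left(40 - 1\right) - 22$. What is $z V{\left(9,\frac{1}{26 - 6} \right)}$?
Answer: $\frac{357}{181} \approx 1.9724$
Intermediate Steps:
$z = 17$ ($z = 39 - 22 = 17$)
$V{\left(h,H \right)} = \frac{1 + H}{H + h}$
$z V{\left(9,\frac{1}{26 - 6} \right)} = 17 \frac{1 + \frac{1}{26 - 6}}{\frac{1}{26 - 6} + 9} = 17 \frac{1 + \frac{1}{20}}{\frac{1}{20} + 9} = 17 \frac{1}{\frac{181}{20}} \cdot \frac{21}{20} = 17 \cdot \frac{20}{181} \cdot \frac{21}{20} = 17 \cdot \frac{21}{181} = \frac{357}{181}$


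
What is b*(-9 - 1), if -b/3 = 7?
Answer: 210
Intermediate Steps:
b = -21 (b = -3*7 = -21)
b*(-9 - 1) = -21*(-9 - 1) = -21*(-10) = 210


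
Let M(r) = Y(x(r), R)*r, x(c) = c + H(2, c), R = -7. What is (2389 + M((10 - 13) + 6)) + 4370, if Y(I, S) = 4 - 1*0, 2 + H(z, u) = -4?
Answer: 6771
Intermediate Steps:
H(z, u) = -6 (H(z, u) = -2 - 4 = -6)
x(c) = -6 + c (x(c) = c - 6 = -6 + c)
Y(I, S) = 4 (Y(I, S) = 4 + 0 = 4)
M(r) = 4*r
(2389 + M((10 - 13) + 6)) + 4370 = (2389 + 4*((10 - 13) + 6)) + 4370 = (2389 + 4*(-3 + 6)) + 4370 = (2389 + 4*3) + 4370 = (2389 + 12) + 4370 = 2401 + 4370 = 6771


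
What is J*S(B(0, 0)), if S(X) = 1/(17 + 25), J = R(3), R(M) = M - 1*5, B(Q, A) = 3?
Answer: -1/21 ≈ -0.047619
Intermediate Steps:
R(M) = -5 + M (R(M) = M - 5 = -5 + M)
J = -2 (J = -5 + 3 = -2)
S(X) = 1/42
J*S(B(0, 0)) = -2*1/42 = -1/21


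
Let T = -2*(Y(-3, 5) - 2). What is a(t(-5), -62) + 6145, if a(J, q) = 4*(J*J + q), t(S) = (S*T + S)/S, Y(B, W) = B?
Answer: 6381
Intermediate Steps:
T = 10 (T = -2*(-3 - 2) = -2*(-5) = 10)
t(S) = 11 (t(S) = (S*10 + S)/S = (10*S + S)/S = (11*S)/S = 11)
a(J, q) = 4*q + 4*J² (a(J, q) = 4*(J² + q) = 4*(q + J²) = 4*q + 4*J²)
a(t(-5), -62) + 6145 = (4*(-62) + 4*11²) + 6145 = (-248 + 4*121) + 6145 = (-248 + 484) + 6145 = 236 + 6145 = 6381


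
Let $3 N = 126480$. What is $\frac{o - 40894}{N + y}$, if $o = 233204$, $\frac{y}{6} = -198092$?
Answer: $- \frac{96155}{573196} \approx -0.16775$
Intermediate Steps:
$y = -1188552$ ($y = 6 \left(-198092\right) = -1188552$)
$N = 42160$ ($N = \frac{1}{3} \cdot 126480 = 42160$)
$\frac{o - 40894}{N + y} = \frac{233204 - 40894}{42160 - 1188552} = \frac{192310}{-1146392} = 192310 \left(- \frac{1}{1146392}\right) = - \frac{96155}{573196}$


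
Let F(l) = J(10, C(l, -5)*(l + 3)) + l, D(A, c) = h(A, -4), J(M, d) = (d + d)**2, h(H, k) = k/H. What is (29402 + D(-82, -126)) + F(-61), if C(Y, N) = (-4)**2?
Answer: 142437159/41 ≈ 3.4741e+6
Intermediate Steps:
C(Y, N) = 16
J(M, d) = 4*d**2 (J(M, d) = (2*d)**2 = 4*d**2)
D(A, c) = -4/A
F(l) = l + 4*(48 + 16*l)**2 (F(l) = 4*(16*(l + 3))**2 + l = 4*(16*(3 + l))**2 + l = 4*(48 + 16*l)**2 + l = l + 4*(48 + 16*l)**2)
(29402 + D(-82, -126)) + F(-61) = (29402 - 4/(-82)) + (-61 + 1024*(3 - 61)**2) = (29402 - 4*(-1/82)) + (-61 + 1024*(-58)**2) = (29402 + 2/41) + (-61 + 1024*3364) = 1205484/41 + (-61 + 3444736) = 1205484/41 + 3444675 = 142437159/41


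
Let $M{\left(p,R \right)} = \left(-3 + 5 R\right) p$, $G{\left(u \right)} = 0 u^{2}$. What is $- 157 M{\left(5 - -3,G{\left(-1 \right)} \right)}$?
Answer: $3768$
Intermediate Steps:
$G{\left(u \right)} = 0$
$M{\left(p,R \right)} = p \left(-3 + 5 R\right)$
$- 157 M{\left(5 - -3,G{\left(-1 \right)} \right)} = - 157 \left(5 - -3\right) \left(-3 + 5 \cdot 0\right) = - 157 \left(5 + 3\right) \left(-3 + 0\right) = - 157 \cdot 8 \left(-3\right) = \left(-157\right) \left(-24\right) = 3768$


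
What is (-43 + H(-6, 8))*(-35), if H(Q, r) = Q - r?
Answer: 1995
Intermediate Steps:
(-43 + H(-6, 8))*(-35) = (-43 + (-6 - 1*8))*(-35) = (-43 + (-6 - 8))*(-35) = (-43 - 14)*(-35) = -57*(-35) = 1995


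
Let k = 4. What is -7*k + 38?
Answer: 10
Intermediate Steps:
-7*k + 38 = -7*4 + 38 = -28 + 38 = 10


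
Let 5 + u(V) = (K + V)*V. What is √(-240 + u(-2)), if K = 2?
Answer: 7*I*√5 ≈ 15.652*I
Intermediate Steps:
u(V) = -5 + V*(2 + V) (u(V) = -5 + (2 + V)*V = -5 + V*(2 + V))
√(-240 + u(-2)) = √(-240 + (-5 + (-2)² + 2*(-2))) = √(-240 + (-5 + 4 - 4)) = √(-240 - 5) = √(-245) = 7*I*√5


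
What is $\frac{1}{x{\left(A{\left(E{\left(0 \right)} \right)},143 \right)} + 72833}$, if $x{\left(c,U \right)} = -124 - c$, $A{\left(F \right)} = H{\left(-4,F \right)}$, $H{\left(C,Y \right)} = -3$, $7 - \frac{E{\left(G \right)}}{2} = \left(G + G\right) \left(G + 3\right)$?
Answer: $\frac{1}{72712} \approx 1.3753 \cdot 10^{-5}$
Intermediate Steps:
$E{\left(G \right)} = 14 - 4 G \left(3 + G\right)$ ($E{\left(G \right)} = 14 - 2 \left(G + G\right) \left(G + 3\right) = 14 - 2 \cdot 2 G \left(3 + G\right) = 14 - 4 G \left(3 + G\right)$)
$A{\left(F \right)} = -3$
$\frac{1}{x{\left(A{\left(E{\left(0 \right)} \right)},143 \right)} + 72833} = \frac{1}{\left(-124 - -3\right) + 72833} = \frac{1}{\left(-124 + 3\right) + 72833} = \frac{1}{-121 + 72833} = \frac{1}{72712}$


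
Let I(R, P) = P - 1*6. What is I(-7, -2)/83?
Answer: -8/83 ≈ -0.096385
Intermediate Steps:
I(R, P) = -6 + P (I(R, P) = P - 6 = -6 + P)
I(-7, -2)/83 = (-6 - 2)/83 = -8*1/83 = -8/83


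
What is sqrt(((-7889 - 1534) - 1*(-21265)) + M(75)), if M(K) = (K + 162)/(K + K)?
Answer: sqrt(1184358)/10 ≈ 108.83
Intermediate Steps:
M(K) = (162 + K)/(2*K) (M(K) = (162 + K)/((2*K)) = (162 + K)*(1/(2*K)) = (162 + K)/(2*K))
sqrt(((-7889 - 1534) - 1*(-21265)) + M(75)) = sqrt(((-7889 - 1534) - 1*(-21265)) + (1/2)*(162 + 75)/75) = sqrt((-9423 + 21265) + (1/2)*(1/75)*237) = sqrt(11842 + 79/50) = sqrt(592179/50) = sqrt(1184358)/10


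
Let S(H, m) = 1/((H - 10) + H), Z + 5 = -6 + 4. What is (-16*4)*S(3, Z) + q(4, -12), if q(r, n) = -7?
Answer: 9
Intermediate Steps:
Z = -7 (Z = -5 + (-6 + 4) = -5 - 2 = -7)
S(H, m) = 1/(-10 + 2*H) (S(H, m) = 1/((-10 + H) + H) = 1/(-10 + 2*H))
(-16*4)*S(3, Z) + q(4, -12) = (-16*4)*(1/(2*(-5 + 3))) - 7 = -32/(-2) - 7 = -32*(-1)/2 - 7 = -64*(-1/4) - 7 = 16 - 7 = 9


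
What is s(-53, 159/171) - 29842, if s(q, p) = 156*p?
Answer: -564242/19 ≈ -29697.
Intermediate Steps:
s(-53, 159/171) - 29842 = 156*(159/171) - 29842 = 156*(159*(1/171)) - 29842 = 156*(53/57) - 29842 = 2756/19 - 29842 = -564242/19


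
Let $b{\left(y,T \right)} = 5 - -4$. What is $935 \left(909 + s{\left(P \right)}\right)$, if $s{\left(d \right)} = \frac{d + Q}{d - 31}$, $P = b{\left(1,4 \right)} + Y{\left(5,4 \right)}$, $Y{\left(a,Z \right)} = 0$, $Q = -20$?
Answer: $\frac{1700765}{2} \approx 8.5038 \cdot 10^{5}$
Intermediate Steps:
$b{\left(y,T \right)} = 9$ ($b{\left(y,T \right)} = 5 + 4 = 9$)
$P = 9$ ($P = 9 + 0 = 9$)
$s{\left(d \right)} = \frac{-20 + d}{-31 + d}$ ($s{\left(d \right)} = \frac{d - 20}{d - 31} = \frac{-20 + d}{-31 + d}$)
$935 \left(909 + s{\left(P \right)}\right) = 935 \left(909 + \frac{-20 + 9}{-31 + 9}\right) = 935 \left(909 + \frac{1}{-22} \left(-11\right)\right) = 935 \left(909 - - \frac{1}{2}\right) = 935 \left(909 + \frac{1}{2}\right) = 935 \cdot \frac{1819}{2} = \frac{1700765}{2}$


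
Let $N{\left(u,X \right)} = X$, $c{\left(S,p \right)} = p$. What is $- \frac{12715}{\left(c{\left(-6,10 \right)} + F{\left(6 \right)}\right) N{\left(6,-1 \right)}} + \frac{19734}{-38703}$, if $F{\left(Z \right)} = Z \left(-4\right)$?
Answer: $- \frac{23446901}{25802} \approx -908.72$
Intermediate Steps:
$F{\left(Z \right)} = - 4 Z$
$- \frac{12715}{\left(c{\left(-6,10 \right)} + F{\left(6 \right)}\right) N{\left(6,-1 \right)}} + \frac{19734}{-38703} = - \frac{12715}{\left(10 - 24\right) \left(-1\right)} + \frac{19734}{-38703} = - \frac{12715}{\left(10 - 24\right) \left(-1\right)} + 19734 \left(- \frac{1}{38703}\right) = - \frac{12715}{\left(-14\right) \left(-1\right)} - \frac{6578}{12901} = - \frac{12715}{14} - \frac{6578}{12901} = - \frac{23446901}{25802}$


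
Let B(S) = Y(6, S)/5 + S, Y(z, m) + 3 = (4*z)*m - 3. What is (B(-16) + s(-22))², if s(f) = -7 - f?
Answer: 6241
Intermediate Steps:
Y(z, m) = -6 + 4*m*z (Y(z, m) = -3 + ((4*z)*m - 3) = -3 + (4*m*z - 3) = -3 + (-3 + 4*m*z) = -6 + 4*m*z)
B(S) = -6/5 + 29*S/5 (B(S) = (-6 + 4*S*6)/5 + S = (-6 + 24*S)*(⅕) + S = (-6/5 + 24*S/5) + S = -6/5 + 29*S/5)
(B(-16) + s(-22))² = ((-6/5 + (29/5)*(-16)) + (-7 - 1*(-22)))² = ((-6/5 - 464/5) + (-7 + 22))² = (-94 + 15)² = (-79)² = 6241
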